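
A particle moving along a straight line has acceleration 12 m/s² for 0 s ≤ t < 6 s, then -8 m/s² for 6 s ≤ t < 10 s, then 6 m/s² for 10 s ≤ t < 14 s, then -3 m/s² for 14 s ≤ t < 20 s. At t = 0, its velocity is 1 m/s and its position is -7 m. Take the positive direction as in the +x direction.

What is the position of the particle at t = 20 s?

On each constant-a segment, Δv = aΔt and Δx = v₀Δt + ½aΔt²; chain segment to segment.
0–6 s: v starts 1 m/s; Δx = 1·6 + ½·12·6² = 222 m; v ends 73 m/s.
6–10 s: v starts 73 m/s; Δx = 73·4 + ½·-8·4² = 228 m; v ends 41 m/s.
10–14 s: v starts 41 m/s; Δx = 41·4 + ½·6·4² = 212 m; v ends 65 m/s.
14–20 s: v starts 65 m/s; Δx = 65·6 + ½·-3·6² = 336 m; v ends 47 m/s.
x(20) = -7 + Σ Δx = 991 m.

991 m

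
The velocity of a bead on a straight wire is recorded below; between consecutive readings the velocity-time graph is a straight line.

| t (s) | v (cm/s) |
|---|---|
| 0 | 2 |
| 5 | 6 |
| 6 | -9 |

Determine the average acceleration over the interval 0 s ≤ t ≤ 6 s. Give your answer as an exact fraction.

Average acceleration = Δv/Δt = (-9 − 2)/(6 − 0) = -11/6 cm/s².

-11/6 cm/s²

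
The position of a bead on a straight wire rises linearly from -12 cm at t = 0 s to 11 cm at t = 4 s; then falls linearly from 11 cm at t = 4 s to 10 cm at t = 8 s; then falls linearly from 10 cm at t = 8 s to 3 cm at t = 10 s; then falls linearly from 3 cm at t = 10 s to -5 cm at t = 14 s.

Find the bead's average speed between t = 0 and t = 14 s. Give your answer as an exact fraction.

Average speed = (total path length)/(elapsed time); on a piecewise-linear x-t graph the path length is Σ|Δx|.
0–4 s: |Δx| = |11 − -12| = 23 cm
4–8 s: |Δx| = |10 − 11| = 1 cm
8–10 s: |Δx| = |3 − 10| = 7 cm
10–14 s: |Δx| = |-5 − 3| = 8 cm
Total path = 39 cm; average speed = 39/14 = 39/14 cm/s.

39/14 cm/s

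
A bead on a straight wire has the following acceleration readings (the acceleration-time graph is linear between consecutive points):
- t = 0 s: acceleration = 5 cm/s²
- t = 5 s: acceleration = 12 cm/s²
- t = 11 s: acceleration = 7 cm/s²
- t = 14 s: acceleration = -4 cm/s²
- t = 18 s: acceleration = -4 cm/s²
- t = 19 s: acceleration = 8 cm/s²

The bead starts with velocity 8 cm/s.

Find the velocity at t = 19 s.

98 cm/s

Δv equals the area under the a-t graph; then v = v₀ + Δv.
0–5 s: ½(5 + 12)(5) = 42.5 cm/s
5–11 s: ½(12 + 7)(6) = 57 cm/s
11–14 s: ½(7 + -4)(3) = 4.5 cm/s
14–18 s: -4 × 4 = -16 cm/s
18–19 s: ½(-4 + 8)(1) = 2 cm/s
Δv = 90 cm/s, so v(19) = 8 + (90) = 98 cm/s.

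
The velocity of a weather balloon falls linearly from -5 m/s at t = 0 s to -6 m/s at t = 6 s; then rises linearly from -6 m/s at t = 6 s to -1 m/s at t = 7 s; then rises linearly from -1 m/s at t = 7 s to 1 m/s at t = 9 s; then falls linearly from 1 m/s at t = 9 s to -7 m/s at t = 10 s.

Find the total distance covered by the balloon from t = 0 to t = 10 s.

Total distance travelled is ∫|v| dt — sum the magnitudes of each area piece.
0–6 s: |½(-5 + -6)(6)| = 33 m
6–7 s: |½(-6 + -1)(1)| = 3.5 m
7–9 s: v = 0 at t = 8 s; triangle areas 0.5 + 0.5 = 1 m
9–10 s: v = 0 at t = 9.125 s; triangle areas 0.0625 + 3.0625 = 3.125 m
Total distance = 40.625 m

40.625 m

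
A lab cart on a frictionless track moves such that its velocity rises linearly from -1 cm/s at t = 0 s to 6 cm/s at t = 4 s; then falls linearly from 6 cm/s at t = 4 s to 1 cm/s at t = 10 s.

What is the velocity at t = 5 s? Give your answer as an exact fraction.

On 4–10 s the graph is linear from 6 to 1 cm/s: v(5) = 6 + (1 − 6)·(5 − 4)/(10 − 4) = 31/6 cm/s.

31/6 cm/s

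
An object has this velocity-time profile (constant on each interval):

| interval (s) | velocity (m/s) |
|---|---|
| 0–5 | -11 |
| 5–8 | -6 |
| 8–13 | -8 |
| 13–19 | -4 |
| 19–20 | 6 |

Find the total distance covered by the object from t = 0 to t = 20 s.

143 m

Distance (not displacement) is the total path length: add the absolute areas under v-t.
0–5 s: |-11| × 5 = 55 m
5–8 s: |-6| × 3 = 18 m
8–13 s: |-8| × 5 = 40 m
13–19 s: |-4| × 6 = 24 m
19–20 s: |6| × 1 = 6 m
Total distance = 143 m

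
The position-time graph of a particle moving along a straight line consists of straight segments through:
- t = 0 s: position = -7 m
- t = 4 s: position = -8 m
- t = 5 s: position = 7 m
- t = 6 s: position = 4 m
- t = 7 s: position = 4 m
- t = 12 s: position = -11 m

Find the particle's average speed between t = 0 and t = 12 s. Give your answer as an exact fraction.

17/6 m/s

Average speed = (total path length)/(elapsed time); on a piecewise-linear x-t graph the path length is Σ|Δx|.
0–4 s: |Δx| = |-8 − -7| = 1 m
4–5 s: |Δx| = |7 − -8| = 15 m
5–6 s: |Δx| = |4 − 7| = 3 m
6–7 s: |Δx| = |4 − 4| = 0 m
7–12 s: |Δx| = |-11 − 4| = 15 m
Total path = 34 m; average speed = 34/12 = 17/6 m/s.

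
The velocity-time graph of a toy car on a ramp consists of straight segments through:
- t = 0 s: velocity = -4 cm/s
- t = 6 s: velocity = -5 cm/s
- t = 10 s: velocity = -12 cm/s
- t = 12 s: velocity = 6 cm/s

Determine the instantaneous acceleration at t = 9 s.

Acceleration is the slope of the v-t graph on 6–10 s: (-12 − -5)/(10 − 6) = -1.75 cm/s².

-1.75 cm/s²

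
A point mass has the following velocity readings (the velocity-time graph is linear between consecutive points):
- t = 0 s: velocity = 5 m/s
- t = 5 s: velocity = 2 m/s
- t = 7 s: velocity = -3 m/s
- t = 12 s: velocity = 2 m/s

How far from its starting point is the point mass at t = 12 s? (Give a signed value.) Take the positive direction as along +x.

14 m

Displacement is the signed area under the v-t curve.
0–5 s: ½(5 + 2)(5) = 17.5 m
5–7 s: ½(2 + -3)(2) = -1 m
7–12 s: ½(-3 + 2)(5) = -2.5 m
Net displacement = 14 m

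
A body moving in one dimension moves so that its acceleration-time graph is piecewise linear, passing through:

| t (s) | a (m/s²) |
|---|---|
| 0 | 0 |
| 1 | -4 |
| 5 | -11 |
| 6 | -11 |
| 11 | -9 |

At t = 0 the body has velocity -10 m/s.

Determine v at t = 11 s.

Δv equals the area under the a-t graph; then v = v₀ + Δv.
0–1 s: ½(0 + -4)(1) = -2 m/s
1–5 s: ½(-4 + -11)(4) = -30 m/s
5–6 s: -11 × 1 = -11 m/s
6–11 s: ½(-11 + -9)(5) = -50 m/s
Δv = -93 m/s, so v(11) = -10 + (-93) = -103 m/s.

-103 m/s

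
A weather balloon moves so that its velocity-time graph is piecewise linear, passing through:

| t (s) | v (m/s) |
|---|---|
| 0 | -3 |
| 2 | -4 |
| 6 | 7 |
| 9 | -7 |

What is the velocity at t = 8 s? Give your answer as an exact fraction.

On 6–9 s the graph is linear from 7 to -7 m/s: v(8) = 7 + (-7 − 7)·(8 − 6)/(9 − 6) = -7/3 m/s.

-7/3 m/s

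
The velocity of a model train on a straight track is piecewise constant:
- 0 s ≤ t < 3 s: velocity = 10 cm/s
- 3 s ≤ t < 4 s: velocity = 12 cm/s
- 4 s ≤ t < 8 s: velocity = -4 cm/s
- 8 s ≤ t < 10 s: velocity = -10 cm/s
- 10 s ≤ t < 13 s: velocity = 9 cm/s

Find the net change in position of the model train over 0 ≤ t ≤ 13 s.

33 cm

Net displacement equals the area under the velocity-time graph (areas below the axis count negative).
0–3 s: 10 × 3 = 30 cm
3–4 s: 12 × 1 = 12 cm
4–8 s: -4 × 4 = -16 cm
8–10 s: -10 × 2 = -20 cm
10–13 s: 9 × 3 = 27 cm
Net displacement = 33 cm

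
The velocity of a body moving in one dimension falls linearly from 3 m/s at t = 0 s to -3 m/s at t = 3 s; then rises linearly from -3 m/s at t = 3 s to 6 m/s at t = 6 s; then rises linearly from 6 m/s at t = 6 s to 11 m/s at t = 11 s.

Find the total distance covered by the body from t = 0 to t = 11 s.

54.5 m

Total distance travelled is ∫|v| dt — sum the magnitudes of each area piece.
0–3 s: v = 0 at t = 1.5 s; triangle areas 2.25 + 2.25 = 4.5 m
3–6 s: v = 0 at t = 4 s; triangle areas 1.5 + 6 = 7.5 m
6–11 s: |½(6 + 11)(5)| = 42.5 m
Total distance = 54.5 m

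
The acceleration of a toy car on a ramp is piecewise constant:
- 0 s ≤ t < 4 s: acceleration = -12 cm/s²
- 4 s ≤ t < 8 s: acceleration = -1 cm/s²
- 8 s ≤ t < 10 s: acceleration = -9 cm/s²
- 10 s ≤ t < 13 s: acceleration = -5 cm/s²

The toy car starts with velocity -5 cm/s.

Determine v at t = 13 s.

-90 cm/s

Δv equals the area under the a-t graph; then v = v₀ + Δv.
0–4 s: -12 × 4 = -48 cm/s
4–8 s: -1 × 4 = -4 cm/s
8–10 s: -9 × 2 = -18 cm/s
10–13 s: -5 × 3 = -15 cm/s
Δv = -85 cm/s, so v(13) = -5 + (-85) = -90 cm/s.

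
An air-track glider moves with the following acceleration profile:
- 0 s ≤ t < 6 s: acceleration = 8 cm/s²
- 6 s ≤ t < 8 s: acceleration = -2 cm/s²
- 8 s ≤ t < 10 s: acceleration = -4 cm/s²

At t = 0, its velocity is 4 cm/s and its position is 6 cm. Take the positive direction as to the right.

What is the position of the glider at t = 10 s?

362 cm

On each constant-a segment, Δv = aΔt and Δx = v₀Δt + ½aΔt²; chain segment to segment.
0–6 s: v starts 4 cm/s; Δx = 4·6 + ½·8·6² = 168 cm; v ends 52 cm/s.
6–8 s: v starts 52 cm/s; Δx = 52·2 + ½·-2·2² = 100 cm; v ends 48 cm/s.
8–10 s: v starts 48 cm/s; Δx = 48·2 + ½·-4·2² = 88 cm; v ends 40 cm/s.
x(10) = 6 + Σ Δx = 362 cm.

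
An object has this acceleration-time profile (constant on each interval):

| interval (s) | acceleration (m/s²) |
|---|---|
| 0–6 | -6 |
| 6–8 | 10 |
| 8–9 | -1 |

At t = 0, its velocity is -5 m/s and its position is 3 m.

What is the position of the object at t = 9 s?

On each constant-a segment, Δv = aΔt and Δx = v₀Δt + ½aΔt²; chain segment to segment.
0–6 s: v starts -5 m/s; Δx = -5·6 + ½·-6·6² = -138 m; v ends -41 m/s.
6–8 s: v starts -41 m/s; Δx = -41·2 + ½·10·2² = -62 m; v ends -21 m/s.
8–9 s: v starts -21 m/s; Δx = -21·1 + ½·-1·1² = -21.5 m; v ends -22 m/s.
x(9) = 3 + Σ Δx = -218.5 m.

-218.5 m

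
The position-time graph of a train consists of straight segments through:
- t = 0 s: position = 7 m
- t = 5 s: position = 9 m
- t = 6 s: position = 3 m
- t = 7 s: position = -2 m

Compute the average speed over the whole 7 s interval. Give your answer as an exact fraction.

Average speed = (total path length)/(elapsed time); on a piecewise-linear x-t graph the path length is Σ|Δx|.
0–5 s: |Δx| = |9 − 7| = 2 m
5–6 s: |Δx| = |3 − 9| = 6 m
6–7 s: |Δx| = |-2 − 3| = 5 m
Total path = 13 m; average speed = 13/7 = 13/7 m/s.

13/7 m/s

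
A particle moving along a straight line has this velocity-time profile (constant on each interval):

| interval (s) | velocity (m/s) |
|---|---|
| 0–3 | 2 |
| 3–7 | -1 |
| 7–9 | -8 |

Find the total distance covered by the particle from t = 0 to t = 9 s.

26 m

Distance (not displacement) is the total path length: add the absolute areas under v-t.
0–3 s: |2| × 3 = 6 m
3–7 s: |-1| × 4 = 4 m
7–9 s: |-8| × 2 = 16 m
Total distance = 26 m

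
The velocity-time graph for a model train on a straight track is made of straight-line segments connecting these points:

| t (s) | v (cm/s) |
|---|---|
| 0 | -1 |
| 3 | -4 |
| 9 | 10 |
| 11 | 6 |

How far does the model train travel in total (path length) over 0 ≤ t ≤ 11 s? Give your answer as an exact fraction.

677/14 cm

Distance (not displacement) is the total path length: add the absolute areas under v-t.
0–3 s: |½(-1 + -4)(3)| = 7.5 cm
3–9 s: v = 0 at t = 33/7 s; triangle areas 24/7 + 150/7 = 174/7 cm
9–11 s: |½(10 + 6)(2)| = 16 cm
Total distance = 677/14 cm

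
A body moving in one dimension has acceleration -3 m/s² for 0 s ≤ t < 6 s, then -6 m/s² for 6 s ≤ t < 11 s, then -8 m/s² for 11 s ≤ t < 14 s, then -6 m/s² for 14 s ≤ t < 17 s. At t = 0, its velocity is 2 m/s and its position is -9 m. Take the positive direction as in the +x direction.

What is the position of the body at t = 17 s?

-617 m

On each constant-a segment, Δv = aΔt and Δx = v₀Δt + ½aΔt²; chain segment to segment.
0–6 s: v starts 2 m/s; Δx = 2·6 + ½·-3·6² = -42 m; v ends -16 m/s.
6–11 s: v starts -16 m/s; Δx = -16·5 + ½·-6·5² = -155 m; v ends -46 m/s.
11–14 s: v starts -46 m/s; Δx = -46·3 + ½·-8·3² = -174 m; v ends -70 m/s.
14–17 s: v starts -70 m/s; Δx = -70·3 + ½·-6·3² = -237 m; v ends -88 m/s.
x(17) = -9 + Σ Δx = -617 m.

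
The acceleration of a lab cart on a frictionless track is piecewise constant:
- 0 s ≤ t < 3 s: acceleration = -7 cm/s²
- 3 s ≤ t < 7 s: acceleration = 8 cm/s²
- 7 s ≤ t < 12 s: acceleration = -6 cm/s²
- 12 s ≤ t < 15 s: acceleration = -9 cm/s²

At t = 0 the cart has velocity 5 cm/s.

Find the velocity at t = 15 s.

-41 cm/s

Δv equals the area under the a-t graph; then v = v₀ + Δv.
0–3 s: -7 × 3 = -21 cm/s
3–7 s: 8 × 4 = 32 cm/s
7–12 s: -6 × 5 = -30 cm/s
12–15 s: -9 × 3 = -27 cm/s
Δv = -46 cm/s, so v(15) = 5 + (-46) = -41 cm/s.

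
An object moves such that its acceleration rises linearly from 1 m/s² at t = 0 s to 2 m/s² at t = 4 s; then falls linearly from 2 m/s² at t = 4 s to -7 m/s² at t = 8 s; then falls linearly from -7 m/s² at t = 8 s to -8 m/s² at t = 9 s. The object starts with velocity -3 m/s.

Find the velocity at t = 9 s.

-14.5 m/s

Δv equals the area under the a-t graph; then v = v₀ + Δv.
0–4 s: ½(1 + 2)(4) = 6 m/s
4–8 s: ½(2 + -7)(4) = -10 m/s
8–9 s: ½(-7 + -8)(1) = -7.5 m/s
Δv = -11.5 m/s, so v(9) = -3 + (-11.5) = -14.5 m/s.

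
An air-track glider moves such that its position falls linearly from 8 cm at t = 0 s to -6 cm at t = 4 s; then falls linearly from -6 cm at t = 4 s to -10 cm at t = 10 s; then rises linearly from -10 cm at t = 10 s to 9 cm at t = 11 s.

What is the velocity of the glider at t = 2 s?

Velocity is the slope of the x-t graph on 0–4 s: (-6 − 8)/(4 − 0) = -3.5 cm/s.

-3.5 cm/s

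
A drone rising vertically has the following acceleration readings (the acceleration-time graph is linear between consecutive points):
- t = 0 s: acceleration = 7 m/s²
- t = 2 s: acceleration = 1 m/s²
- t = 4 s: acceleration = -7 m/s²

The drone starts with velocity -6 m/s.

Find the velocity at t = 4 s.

Δv equals the area under the a-t graph; then v = v₀ + Δv.
0–2 s: ½(7 + 1)(2) = 8 m/s
2–4 s: ½(1 + -7)(2) = -6 m/s
Δv = 2 m/s, so v(4) = -6 + (2) = -4 m/s.

-4 m/s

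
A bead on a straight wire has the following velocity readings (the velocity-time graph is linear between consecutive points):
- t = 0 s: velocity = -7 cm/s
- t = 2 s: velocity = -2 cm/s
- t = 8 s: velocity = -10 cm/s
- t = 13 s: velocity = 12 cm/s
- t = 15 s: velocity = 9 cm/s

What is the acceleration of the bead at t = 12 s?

4.4 cm/s²

Acceleration is the slope of the v-t graph on 8–13 s: (12 − -10)/(13 − 8) = 4.4 cm/s².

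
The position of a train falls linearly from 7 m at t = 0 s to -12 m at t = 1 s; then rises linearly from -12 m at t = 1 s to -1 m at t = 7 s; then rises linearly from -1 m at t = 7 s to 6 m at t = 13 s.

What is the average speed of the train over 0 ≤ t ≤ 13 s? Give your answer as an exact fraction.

37/13 m/s

Average speed = (total path length)/(elapsed time); on a piecewise-linear x-t graph the path length is Σ|Δx|.
0–1 s: |Δx| = |-12 − 7| = 19 m
1–7 s: |Δx| = |-1 − -12| = 11 m
7–13 s: |Δx| = |6 − -1| = 7 m
Total path = 37 m; average speed = 37/13 = 37/13 m/s.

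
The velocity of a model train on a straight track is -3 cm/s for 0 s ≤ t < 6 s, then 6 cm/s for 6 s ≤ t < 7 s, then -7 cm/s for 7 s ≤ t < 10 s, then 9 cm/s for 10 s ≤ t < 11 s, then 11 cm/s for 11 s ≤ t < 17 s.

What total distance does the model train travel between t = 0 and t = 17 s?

Distance (not displacement) is the total path length: add the absolute areas under v-t.
0–6 s: |-3| × 6 = 18 cm
6–7 s: |6| × 1 = 6 cm
7–10 s: |-7| × 3 = 21 cm
10–11 s: |9| × 1 = 9 cm
11–17 s: |11| × 6 = 66 cm
Total distance = 120 cm

120 cm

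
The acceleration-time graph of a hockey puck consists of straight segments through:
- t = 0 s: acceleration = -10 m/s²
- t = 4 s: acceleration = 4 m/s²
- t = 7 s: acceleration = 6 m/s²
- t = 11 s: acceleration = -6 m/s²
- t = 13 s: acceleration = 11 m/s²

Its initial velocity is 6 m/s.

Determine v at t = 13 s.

14 m/s

Δv equals the area under the a-t graph; then v = v₀ + Δv.
0–4 s: ½(-10 + 4)(4) = -12 m/s
4–7 s: ½(4 + 6)(3) = 15 m/s
7–11 s: ½(6 + -6)(4) = 0 m/s
11–13 s: ½(-6 + 11)(2) = 5 m/s
Δv = 8 m/s, so v(13) = 6 + (8) = 14 m/s.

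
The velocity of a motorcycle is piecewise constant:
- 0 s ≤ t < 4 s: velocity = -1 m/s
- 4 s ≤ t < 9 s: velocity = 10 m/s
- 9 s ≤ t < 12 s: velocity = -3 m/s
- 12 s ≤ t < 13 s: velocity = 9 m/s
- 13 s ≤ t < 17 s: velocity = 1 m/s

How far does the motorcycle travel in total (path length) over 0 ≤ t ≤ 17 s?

Total distance travelled is ∫|v| dt — sum the magnitudes of each area piece.
0–4 s: |-1| × 4 = 4 m
4–9 s: |10| × 5 = 50 m
9–12 s: |-3| × 3 = 9 m
12–13 s: |9| × 1 = 9 m
13–17 s: |1| × 4 = 4 m
Total distance = 76 m

76 m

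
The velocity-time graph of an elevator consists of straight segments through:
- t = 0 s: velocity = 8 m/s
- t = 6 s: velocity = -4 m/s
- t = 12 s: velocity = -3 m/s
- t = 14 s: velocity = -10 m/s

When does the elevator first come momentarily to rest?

t = 4 s

v changes sign on 0–6 s (from 8 to -4); the graph is linear there, so v = 0 at t = 0 + (-8)·(6 − 0)/(-4 − 8) = 4 s.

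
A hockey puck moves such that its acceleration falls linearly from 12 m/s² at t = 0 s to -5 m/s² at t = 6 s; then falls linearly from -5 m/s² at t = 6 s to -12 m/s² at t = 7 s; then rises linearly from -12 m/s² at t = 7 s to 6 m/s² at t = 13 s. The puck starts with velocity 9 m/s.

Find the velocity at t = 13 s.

3.5 m/s

Δv equals the area under the a-t graph; then v = v₀ + Δv.
0–6 s: ½(12 + -5)(6) = 21 m/s
6–7 s: ½(-5 + -12)(1) = -8.5 m/s
7–13 s: ½(-12 + 6)(6) = -18 m/s
Δv = -5.5 m/s, so v(13) = 9 + (-5.5) = 3.5 m/s.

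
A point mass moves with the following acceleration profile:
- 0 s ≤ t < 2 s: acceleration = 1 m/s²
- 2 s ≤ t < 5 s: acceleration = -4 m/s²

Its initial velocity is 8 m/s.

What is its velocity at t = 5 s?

-2 m/s

Δv equals the area under the a-t graph; then v = v₀ + Δv.
0–2 s: 1 × 2 = 2 m/s
2–5 s: -4 × 3 = -12 m/s
Δv = -10 m/s, so v(5) = 8 + (-10) = -2 m/s.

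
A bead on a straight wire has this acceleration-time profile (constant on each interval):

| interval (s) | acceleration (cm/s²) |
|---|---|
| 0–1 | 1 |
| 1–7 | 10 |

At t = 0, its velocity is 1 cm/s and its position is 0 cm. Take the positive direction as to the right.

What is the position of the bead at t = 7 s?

On each constant-a segment, Δv = aΔt and Δx = v₀Δt + ½aΔt²; chain segment to segment.
0–1 s: v starts 1 cm/s; Δx = 1·1 + ½·1·1² = 1.5 cm; v ends 2 cm/s.
1–7 s: v starts 2 cm/s; Δx = 2·6 + ½·10·6² = 192 cm; v ends 62 cm/s.
x(7) = 0 + Σ Δx = 193.5 cm.

193.5 cm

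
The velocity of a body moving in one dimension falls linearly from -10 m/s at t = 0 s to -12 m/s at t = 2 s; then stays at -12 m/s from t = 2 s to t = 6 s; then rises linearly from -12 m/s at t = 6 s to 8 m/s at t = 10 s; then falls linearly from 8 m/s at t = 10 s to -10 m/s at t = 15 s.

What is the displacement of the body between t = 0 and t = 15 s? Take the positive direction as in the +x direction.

-83 m

Displacement is the signed area under the v-t curve.
0–2 s: ½(-10 + -12)(2) = -22 m
2–6 s: -12 × 4 = -48 m
6–10 s: ½(-12 + 8)(4) = -8 m
10–15 s: ½(8 + -10)(5) = -5 m
Net displacement = -83 m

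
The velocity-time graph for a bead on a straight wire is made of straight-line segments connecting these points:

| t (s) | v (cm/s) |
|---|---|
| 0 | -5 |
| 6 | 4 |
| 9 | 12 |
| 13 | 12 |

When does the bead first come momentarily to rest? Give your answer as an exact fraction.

v changes sign on 0–6 s (from -5 to 4); the graph is linear there, so v = 0 at t = 0 + (5)·(6 − 0)/(4 − -5) = 10/3 s.

t = 10/3 s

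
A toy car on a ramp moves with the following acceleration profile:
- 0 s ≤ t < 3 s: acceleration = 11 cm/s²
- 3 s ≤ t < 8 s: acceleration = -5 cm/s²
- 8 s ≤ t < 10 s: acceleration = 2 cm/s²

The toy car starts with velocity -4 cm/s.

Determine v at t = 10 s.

Δv equals the area under the a-t graph; then v = v₀ + Δv.
0–3 s: 11 × 3 = 33 cm/s
3–8 s: -5 × 5 = -25 cm/s
8–10 s: 2 × 2 = 4 cm/s
Δv = 12 cm/s, so v(10) = -4 + (12) = 8 cm/s.

8 cm/s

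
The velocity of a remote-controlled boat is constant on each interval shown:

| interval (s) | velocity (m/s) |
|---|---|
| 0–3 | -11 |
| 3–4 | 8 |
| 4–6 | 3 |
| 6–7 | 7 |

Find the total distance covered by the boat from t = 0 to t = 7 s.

Total distance travelled is ∫|v| dt — sum the magnitudes of each area piece.
0–3 s: |-11| × 3 = 33 m
3–4 s: |8| × 1 = 8 m
4–6 s: |3| × 2 = 6 m
6–7 s: |7| × 1 = 7 m
Total distance = 54 m

54 m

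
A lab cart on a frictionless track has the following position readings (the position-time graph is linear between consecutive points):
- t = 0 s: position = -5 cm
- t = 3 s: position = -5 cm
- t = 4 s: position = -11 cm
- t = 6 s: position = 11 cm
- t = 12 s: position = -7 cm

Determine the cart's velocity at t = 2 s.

Velocity is the slope of the x-t graph on 0–3 s: (-5 − -5)/(3 − 0) = 0 cm/s.

0 cm/s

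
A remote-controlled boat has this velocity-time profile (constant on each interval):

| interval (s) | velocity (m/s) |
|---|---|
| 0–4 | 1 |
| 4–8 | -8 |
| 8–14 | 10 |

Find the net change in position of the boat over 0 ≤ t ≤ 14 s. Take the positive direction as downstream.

Displacement is the signed area under the v-t curve.
0–4 s: 1 × 4 = 4 m
4–8 s: -8 × 4 = -32 m
8–14 s: 10 × 6 = 60 m
Net displacement = 32 m

32 m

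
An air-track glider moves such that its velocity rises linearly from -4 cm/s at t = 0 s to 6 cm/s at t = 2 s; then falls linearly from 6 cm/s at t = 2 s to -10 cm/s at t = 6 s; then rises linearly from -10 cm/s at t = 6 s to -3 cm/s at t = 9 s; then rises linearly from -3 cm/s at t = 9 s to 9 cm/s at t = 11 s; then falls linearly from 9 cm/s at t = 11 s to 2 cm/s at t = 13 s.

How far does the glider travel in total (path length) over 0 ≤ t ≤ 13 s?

Distance (not displacement) is the total path length: add the absolute areas under v-t.
0–2 s: v = 0 at t = 0.8 s; triangle areas 1.6 + 3.6 = 5.2 cm
2–6 s: v = 0 at t = 3.5 s; triangle areas 4.5 + 12.5 = 17 cm
6–9 s: |½(-10 + -3)(3)| = 19.5 cm
9–11 s: v = 0 at t = 9.5 s; triangle areas 0.75 + 6.75 = 7.5 cm
11–13 s: |½(9 + 2)(2)| = 11 cm
Total distance = 60.2 cm

60.2 cm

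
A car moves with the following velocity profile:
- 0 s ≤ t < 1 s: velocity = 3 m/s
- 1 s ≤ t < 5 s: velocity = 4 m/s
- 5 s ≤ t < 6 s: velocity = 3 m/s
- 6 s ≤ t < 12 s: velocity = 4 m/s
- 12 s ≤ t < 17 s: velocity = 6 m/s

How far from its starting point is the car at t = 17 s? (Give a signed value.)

76 m

Net displacement equals the area under the velocity-time graph (areas below the axis count negative).
0–1 s: 3 × 1 = 3 m
1–5 s: 4 × 4 = 16 m
5–6 s: 3 × 1 = 3 m
6–12 s: 4 × 6 = 24 m
12–17 s: 6 × 5 = 30 m
Net displacement = 76 m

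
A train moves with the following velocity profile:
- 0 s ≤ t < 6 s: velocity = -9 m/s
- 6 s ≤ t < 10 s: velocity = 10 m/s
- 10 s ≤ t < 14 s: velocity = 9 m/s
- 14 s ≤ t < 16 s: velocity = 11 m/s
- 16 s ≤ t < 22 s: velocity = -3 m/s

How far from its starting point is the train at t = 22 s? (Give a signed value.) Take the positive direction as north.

26 m

Net displacement equals the area under the velocity-time graph (areas below the axis count negative).
0–6 s: -9 × 6 = -54 m
6–10 s: 10 × 4 = 40 m
10–14 s: 9 × 4 = 36 m
14–16 s: 11 × 2 = 22 m
16–22 s: -3 × 6 = -18 m
Net displacement = 26 m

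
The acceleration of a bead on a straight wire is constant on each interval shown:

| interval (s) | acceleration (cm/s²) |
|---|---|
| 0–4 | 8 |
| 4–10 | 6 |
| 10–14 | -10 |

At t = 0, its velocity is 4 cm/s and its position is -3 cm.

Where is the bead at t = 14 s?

609 cm

On each constant-a segment, Δv = aΔt and Δx = v₀Δt + ½aΔt²; chain segment to segment.
0–4 s: v starts 4 cm/s; Δx = 4·4 + ½·8·4² = 80 cm; v ends 36 cm/s.
4–10 s: v starts 36 cm/s; Δx = 36·6 + ½·6·6² = 324 cm; v ends 72 cm/s.
10–14 s: v starts 72 cm/s; Δx = 72·4 + ½·-10·4² = 208 cm; v ends 32 cm/s.
x(14) = -3 + Σ Δx = 609 cm.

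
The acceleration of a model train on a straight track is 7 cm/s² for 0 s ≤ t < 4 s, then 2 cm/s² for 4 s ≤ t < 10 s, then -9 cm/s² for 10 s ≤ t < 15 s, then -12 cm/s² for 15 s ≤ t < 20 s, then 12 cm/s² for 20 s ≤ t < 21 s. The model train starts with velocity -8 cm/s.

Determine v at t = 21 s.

Δv equals the area under the a-t graph; then v = v₀ + Δv.
0–4 s: 7 × 4 = 28 cm/s
4–10 s: 2 × 6 = 12 cm/s
10–15 s: -9 × 5 = -45 cm/s
15–20 s: -12 × 5 = -60 cm/s
20–21 s: 12 × 1 = 12 cm/s
Δv = -53 cm/s, so v(21) = -8 + (-53) = -61 cm/s.

-61 cm/s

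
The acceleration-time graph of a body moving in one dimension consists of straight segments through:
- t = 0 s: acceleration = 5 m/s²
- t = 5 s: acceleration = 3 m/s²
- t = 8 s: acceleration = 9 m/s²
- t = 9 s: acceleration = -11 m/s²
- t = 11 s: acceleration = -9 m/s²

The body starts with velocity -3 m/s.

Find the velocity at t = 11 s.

14 m/s

Δv equals the area under the a-t graph; then v = v₀ + Δv.
0–5 s: ½(5 + 3)(5) = 20 m/s
5–8 s: ½(3 + 9)(3) = 18 m/s
8–9 s: ½(9 + -11)(1) = -1 m/s
9–11 s: ½(-11 + -9)(2) = -20 m/s
Δv = 17 m/s, so v(11) = -3 + (17) = 14 m/s.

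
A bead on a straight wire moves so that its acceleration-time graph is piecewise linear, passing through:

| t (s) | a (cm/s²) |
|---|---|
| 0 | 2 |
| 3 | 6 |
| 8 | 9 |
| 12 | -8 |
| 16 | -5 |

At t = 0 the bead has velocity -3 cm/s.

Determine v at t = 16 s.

Δv equals the area under the a-t graph; then v = v₀ + Δv.
0–3 s: ½(2 + 6)(3) = 12 cm/s
3–8 s: ½(6 + 9)(5) = 37.5 cm/s
8–12 s: ½(9 + -8)(4) = 2 cm/s
12–16 s: ½(-8 + -5)(4) = -26 cm/s
Δv = 25.5 cm/s, so v(16) = -3 + (25.5) = 22.5 cm/s.

22.5 cm/s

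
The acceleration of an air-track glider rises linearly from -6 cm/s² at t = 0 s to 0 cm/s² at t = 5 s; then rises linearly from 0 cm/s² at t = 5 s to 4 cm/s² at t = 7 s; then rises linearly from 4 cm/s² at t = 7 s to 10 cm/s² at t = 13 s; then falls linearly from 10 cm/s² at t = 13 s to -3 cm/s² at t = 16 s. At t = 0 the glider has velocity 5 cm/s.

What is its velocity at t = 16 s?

46.5 cm/s

Δv equals the area under the a-t graph; then v = v₀ + Δv.
0–5 s: ½(-6 + 0)(5) = -15 cm/s
5–7 s: ½(0 + 4)(2) = 4 cm/s
7–13 s: ½(4 + 10)(6) = 42 cm/s
13–16 s: ½(10 + -3)(3) = 10.5 cm/s
Δv = 41.5 cm/s, so v(16) = 5 + (41.5) = 46.5 cm/s.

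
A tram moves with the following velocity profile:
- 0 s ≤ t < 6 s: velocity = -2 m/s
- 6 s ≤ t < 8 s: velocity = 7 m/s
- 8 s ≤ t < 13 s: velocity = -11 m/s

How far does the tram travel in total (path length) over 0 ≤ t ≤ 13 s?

Total distance travelled is ∫|v| dt — sum the magnitudes of each area piece.
0–6 s: |-2| × 6 = 12 m
6–8 s: |7| × 2 = 14 m
8–13 s: |-11| × 5 = 55 m
Total distance = 81 m

81 m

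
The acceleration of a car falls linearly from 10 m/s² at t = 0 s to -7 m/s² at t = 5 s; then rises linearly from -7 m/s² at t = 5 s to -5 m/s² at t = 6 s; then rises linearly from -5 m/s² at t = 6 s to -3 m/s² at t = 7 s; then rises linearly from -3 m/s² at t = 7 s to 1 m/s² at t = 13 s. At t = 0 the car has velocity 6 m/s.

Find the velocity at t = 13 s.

-2.5 m/s

Δv equals the area under the a-t graph; then v = v₀ + Δv.
0–5 s: ½(10 + -7)(5) = 7.5 m/s
5–6 s: ½(-7 + -5)(1) = -6 m/s
6–7 s: ½(-5 + -3)(1) = -4 m/s
7–13 s: ½(-3 + 1)(6) = -6 m/s
Δv = -8.5 m/s, so v(13) = 6 + (-8.5) = -2.5 m/s.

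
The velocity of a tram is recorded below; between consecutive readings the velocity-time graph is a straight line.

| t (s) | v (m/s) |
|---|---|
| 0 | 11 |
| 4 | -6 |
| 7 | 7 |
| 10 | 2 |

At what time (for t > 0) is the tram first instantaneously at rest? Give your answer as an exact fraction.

t = 44/17 s

v changes sign on 0–4 s (from 11 to -6); the graph is linear there, so v = 0 at t = 0 + (-11)·(4 − 0)/(-6 − 11) = 44/17 s.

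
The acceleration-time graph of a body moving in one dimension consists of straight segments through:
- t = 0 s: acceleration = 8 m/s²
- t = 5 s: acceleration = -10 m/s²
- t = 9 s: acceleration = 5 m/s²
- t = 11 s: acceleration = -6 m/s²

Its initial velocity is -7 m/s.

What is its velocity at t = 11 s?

Δv equals the area under the a-t graph; then v = v₀ + Δv.
0–5 s: ½(8 + -10)(5) = -5 m/s
5–9 s: ½(-10 + 5)(4) = -10 m/s
9–11 s: ½(5 + -6)(2) = -1 m/s
Δv = -16 m/s, so v(11) = -7 + (-16) = -23 m/s.

-23 m/s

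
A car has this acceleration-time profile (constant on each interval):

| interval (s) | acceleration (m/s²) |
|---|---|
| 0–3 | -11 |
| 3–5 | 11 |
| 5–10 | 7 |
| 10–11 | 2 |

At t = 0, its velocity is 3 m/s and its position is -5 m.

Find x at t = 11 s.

-8 m

On each constant-a segment, Δv = aΔt and Δx = v₀Δt + ½aΔt²; chain segment to segment.
0–3 s: v starts 3 m/s; Δx = 3·3 + ½·-11·3² = -40.5 m; v ends -30 m/s.
3–5 s: v starts -30 m/s; Δx = -30·2 + ½·11·2² = -38 m; v ends -8 m/s.
5–10 s: v starts -8 m/s; Δx = -8·5 + ½·7·5² = 47.5 m; v ends 27 m/s.
10–11 s: v starts 27 m/s; Δx = 27·1 + ½·2·1² = 28 m; v ends 29 m/s.
x(11) = -5 + Σ Δx = -8 m.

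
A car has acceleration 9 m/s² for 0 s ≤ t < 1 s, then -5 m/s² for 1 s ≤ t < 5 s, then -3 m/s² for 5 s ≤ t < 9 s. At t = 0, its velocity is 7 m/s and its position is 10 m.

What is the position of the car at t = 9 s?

5.5 m

On each constant-a segment, Δv = aΔt and Δx = v₀Δt + ½aΔt²; chain segment to segment.
0–1 s: v starts 7 m/s; Δx = 7·1 + ½·9·1² = 11.5 m; v ends 16 m/s.
1–5 s: v starts 16 m/s; Δx = 16·4 + ½·-5·4² = 24 m; v ends -4 m/s.
5–9 s: v starts -4 m/s; Δx = -4·4 + ½·-3·4² = -40 m; v ends -16 m/s.
x(9) = 10 + Σ Δx = 5.5 m.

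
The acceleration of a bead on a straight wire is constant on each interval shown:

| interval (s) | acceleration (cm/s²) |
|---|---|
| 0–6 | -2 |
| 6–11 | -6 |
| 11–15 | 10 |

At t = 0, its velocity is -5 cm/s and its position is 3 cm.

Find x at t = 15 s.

On each constant-a segment, Δv = aΔt and Δx = v₀Δt + ½aΔt²; chain segment to segment.
0–6 s: v starts -5 cm/s; Δx = -5·6 + ½·-2·6² = -66 cm; v ends -17 cm/s.
6–11 s: v starts -17 cm/s; Δx = -17·5 + ½·-6·5² = -160 cm; v ends -47 cm/s.
11–15 s: v starts -47 cm/s; Δx = -47·4 + ½·10·4² = -108 cm; v ends -7 cm/s.
x(15) = 3 + Σ Δx = -331 cm.

-331 cm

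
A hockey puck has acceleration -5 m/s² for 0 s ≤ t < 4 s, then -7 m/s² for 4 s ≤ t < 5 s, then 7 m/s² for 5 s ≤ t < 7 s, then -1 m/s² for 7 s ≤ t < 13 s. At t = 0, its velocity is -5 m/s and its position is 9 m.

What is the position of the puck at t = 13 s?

-255.5 m

On each constant-a segment, Δv = aΔt and Δx = v₀Δt + ½aΔt²; chain segment to segment.
0–4 s: v starts -5 m/s; Δx = -5·4 + ½·-5·4² = -60 m; v ends -25 m/s.
4–5 s: v starts -25 m/s; Δx = -25·1 + ½·-7·1² = -28.5 m; v ends -32 m/s.
5–7 s: v starts -32 m/s; Δx = -32·2 + ½·7·2² = -50 m; v ends -18 m/s.
7–13 s: v starts -18 m/s; Δx = -18·6 + ½·-1·6² = -126 m; v ends -24 m/s.
x(13) = 9 + Σ Δx = -255.5 m.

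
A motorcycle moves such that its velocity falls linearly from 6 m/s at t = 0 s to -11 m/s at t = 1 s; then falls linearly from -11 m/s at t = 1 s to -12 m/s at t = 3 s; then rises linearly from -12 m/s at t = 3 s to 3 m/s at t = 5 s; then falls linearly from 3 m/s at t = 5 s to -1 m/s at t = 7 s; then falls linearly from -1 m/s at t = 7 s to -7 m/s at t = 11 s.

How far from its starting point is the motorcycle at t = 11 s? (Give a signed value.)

-48.5 m

Displacement is the signed area under the v-t curve.
0–1 s: ½(6 + -11)(1) = -2.5 m
1–3 s: ½(-11 + -12)(2) = -23 m
3–5 s: ½(-12 + 3)(2) = -9 m
5–7 s: ½(3 + -1)(2) = 2 m
7–11 s: ½(-1 + -7)(4) = -16 m
Net displacement = -48.5 m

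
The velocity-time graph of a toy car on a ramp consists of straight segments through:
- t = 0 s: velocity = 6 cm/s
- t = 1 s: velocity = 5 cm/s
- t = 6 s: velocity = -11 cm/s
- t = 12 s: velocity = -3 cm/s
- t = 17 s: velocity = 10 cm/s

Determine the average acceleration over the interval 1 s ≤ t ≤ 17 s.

0.3125 cm/s²

Average acceleration = Δv/Δt = (10 − 5)/(17 − 1) = 0.3125 cm/s².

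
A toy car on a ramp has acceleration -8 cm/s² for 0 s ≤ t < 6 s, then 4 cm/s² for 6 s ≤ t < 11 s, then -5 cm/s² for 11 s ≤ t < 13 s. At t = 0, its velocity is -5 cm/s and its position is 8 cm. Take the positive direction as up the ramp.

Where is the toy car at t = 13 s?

On each constant-a segment, Δv = aΔt and Δx = v₀Δt + ½aΔt²; chain segment to segment.
0–6 s: v starts -5 cm/s; Δx = -5·6 + ½·-8·6² = -174 cm; v ends -53 cm/s.
6–11 s: v starts -53 cm/s; Δx = -53·5 + ½·4·5² = -215 cm; v ends -33 cm/s.
11–13 s: v starts -33 cm/s; Δx = -33·2 + ½·-5·2² = -76 cm; v ends -43 cm/s.
x(13) = 8 + Σ Δx = -457 cm.

-457 cm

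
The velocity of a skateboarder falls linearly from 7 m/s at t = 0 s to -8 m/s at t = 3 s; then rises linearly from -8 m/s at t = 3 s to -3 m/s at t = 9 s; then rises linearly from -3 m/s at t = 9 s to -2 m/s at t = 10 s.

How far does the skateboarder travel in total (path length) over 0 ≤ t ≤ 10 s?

46.8 m

Total distance travelled is ∫|v| dt — sum the magnitudes of each area piece.
0–3 s: v = 0 at t = 1.4 s; triangle areas 4.9 + 6.4 = 11.3 m
3–9 s: |½(-8 + -3)(6)| = 33 m
9–10 s: |½(-3 + -2)(1)| = 2.5 m
Total distance = 46.8 m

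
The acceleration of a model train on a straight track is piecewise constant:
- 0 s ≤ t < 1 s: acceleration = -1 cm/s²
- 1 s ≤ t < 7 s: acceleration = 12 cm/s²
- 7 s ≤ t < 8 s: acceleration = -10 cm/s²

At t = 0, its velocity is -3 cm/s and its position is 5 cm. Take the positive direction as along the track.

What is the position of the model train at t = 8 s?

On each constant-a segment, Δv = aΔt and Δx = v₀Δt + ½aΔt²; chain segment to segment.
0–1 s: v starts -3 cm/s; Δx = -3·1 + ½·-1·1² = -3.5 cm; v ends -4 cm/s.
1–7 s: v starts -4 cm/s; Δx = -4·6 + ½·12·6² = 192 cm; v ends 68 cm/s.
7–8 s: v starts 68 cm/s; Δx = 68·1 + ½·-10·1² = 63 cm; v ends 58 cm/s.
x(8) = 5 + Σ Δx = 256.5 cm.

256.5 cm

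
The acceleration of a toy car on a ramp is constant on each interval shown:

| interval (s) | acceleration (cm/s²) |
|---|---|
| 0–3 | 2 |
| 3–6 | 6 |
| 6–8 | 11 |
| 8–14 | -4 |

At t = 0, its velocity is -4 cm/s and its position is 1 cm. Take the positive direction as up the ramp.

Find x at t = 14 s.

On each constant-a segment, Δv = aΔt and Δx = v₀Δt + ½aΔt²; chain segment to segment.
0–3 s: v starts -4 cm/s; Δx = -4·3 + ½·2·3² = -3 cm; v ends 2 cm/s.
3–6 s: v starts 2 cm/s; Δx = 2·3 + ½·6·3² = 33 cm; v ends 20 cm/s.
6–8 s: v starts 20 cm/s; Δx = 20·2 + ½·11·2² = 62 cm; v ends 42 cm/s.
8–14 s: v starts 42 cm/s; Δx = 42·6 + ½·-4·6² = 180 cm; v ends 18 cm/s.
x(14) = 1 + Σ Δx = 273 cm.

273 cm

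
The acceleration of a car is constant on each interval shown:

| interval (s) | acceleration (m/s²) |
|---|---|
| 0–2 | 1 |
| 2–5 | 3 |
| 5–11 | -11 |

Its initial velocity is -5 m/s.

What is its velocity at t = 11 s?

-60 m/s

Δv equals the area under the a-t graph; then v = v₀ + Δv.
0–2 s: 1 × 2 = 2 m/s
2–5 s: 3 × 3 = 9 m/s
5–11 s: -11 × 6 = -66 m/s
Δv = -55 m/s, so v(11) = -5 + (-55) = -60 m/s.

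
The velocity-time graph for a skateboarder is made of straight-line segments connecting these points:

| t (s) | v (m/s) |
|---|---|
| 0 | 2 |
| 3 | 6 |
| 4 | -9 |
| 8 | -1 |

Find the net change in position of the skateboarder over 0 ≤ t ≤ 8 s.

-9.5 m

Displacement is the signed area under the v-t curve.
0–3 s: ½(2 + 6)(3) = 12 m
3–4 s: ½(6 + -9)(1) = -1.5 m
4–8 s: ½(-9 + -1)(4) = -20 m
Net displacement = -9.5 m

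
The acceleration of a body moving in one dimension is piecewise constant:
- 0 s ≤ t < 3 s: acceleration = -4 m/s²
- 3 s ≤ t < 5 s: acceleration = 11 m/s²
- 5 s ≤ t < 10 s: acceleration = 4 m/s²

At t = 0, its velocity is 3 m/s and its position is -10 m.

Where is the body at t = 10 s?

100 m

On each constant-a segment, Δv = aΔt and Δx = v₀Δt + ½aΔt²; chain segment to segment.
0–3 s: v starts 3 m/s; Δx = 3·3 + ½·-4·3² = -9 m; v ends -9 m/s.
3–5 s: v starts -9 m/s; Δx = -9·2 + ½·11·2² = 4 m; v ends 13 m/s.
5–10 s: v starts 13 m/s; Δx = 13·5 + ½·4·5² = 115 m; v ends 33 m/s.
x(10) = -10 + Σ Δx = 100 m.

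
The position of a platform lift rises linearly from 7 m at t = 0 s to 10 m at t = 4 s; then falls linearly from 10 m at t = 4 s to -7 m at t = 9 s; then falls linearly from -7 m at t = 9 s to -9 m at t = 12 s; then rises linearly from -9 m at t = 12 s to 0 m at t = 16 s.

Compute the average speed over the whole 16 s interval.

1.9375 m/s

Average speed = (total path length)/(elapsed time); on a piecewise-linear x-t graph the path length is Σ|Δx|.
0–4 s: |Δx| = |10 − 7| = 3 m
4–9 s: |Δx| = |-7 − 10| = 17 m
9–12 s: |Δx| = |-9 − -7| = 2 m
12–16 s: |Δx| = |0 − -9| = 9 m
Total path = 31 m; average speed = 31/16 = 1.9375 m/s.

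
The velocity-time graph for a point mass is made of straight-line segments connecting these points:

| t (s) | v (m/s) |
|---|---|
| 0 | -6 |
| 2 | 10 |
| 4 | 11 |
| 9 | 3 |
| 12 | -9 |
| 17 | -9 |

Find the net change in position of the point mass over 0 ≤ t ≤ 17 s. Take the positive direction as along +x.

Net displacement equals the area under the velocity-time graph (areas below the axis count negative).
0–2 s: ½(-6 + 10)(2) = 4 m
2–4 s: ½(10 + 11)(2) = 21 m
4–9 s: ½(11 + 3)(5) = 35 m
9–12 s: ½(3 + -9)(3) = -9 m
12–17 s: -9 × 5 = -45 m
Net displacement = 6 m

6 m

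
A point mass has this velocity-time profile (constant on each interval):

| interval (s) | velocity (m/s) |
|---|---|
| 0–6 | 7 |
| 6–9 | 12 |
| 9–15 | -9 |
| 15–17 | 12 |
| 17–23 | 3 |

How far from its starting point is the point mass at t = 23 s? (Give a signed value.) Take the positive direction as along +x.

66 m

Net displacement equals the area under the velocity-time graph (areas below the axis count negative).
0–6 s: 7 × 6 = 42 m
6–9 s: 12 × 3 = 36 m
9–15 s: -9 × 6 = -54 m
15–17 s: 12 × 2 = 24 m
17–23 s: 3 × 6 = 18 m
Net displacement = 66 m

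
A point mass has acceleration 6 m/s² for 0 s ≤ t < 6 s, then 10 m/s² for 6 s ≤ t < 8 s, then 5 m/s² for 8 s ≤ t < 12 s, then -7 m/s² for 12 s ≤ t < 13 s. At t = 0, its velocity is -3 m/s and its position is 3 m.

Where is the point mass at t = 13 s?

500.5 m

On each constant-a segment, Δv = aΔt and Δx = v₀Δt + ½aΔt²; chain segment to segment.
0–6 s: v starts -3 m/s; Δx = -3·6 + ½·6·6² = 90 m; v ends 33 m/s.
6–8 s: v starts 33 m/s; Δx = 33·2 + ½·10·2² = 86 m; v ends 53 m/s.
8–12 s: v starts 53 m/s; Δx = 53·4 + ½·5·4² = 252 m; v ends 73 m/s.
12–13 s: v starts 73 m/s; Δx = 73·1 + ½·-7·1² = 69.5 m; v ends 66 m/s.
x(13) = 3 + Σ Δx = 500.5 m.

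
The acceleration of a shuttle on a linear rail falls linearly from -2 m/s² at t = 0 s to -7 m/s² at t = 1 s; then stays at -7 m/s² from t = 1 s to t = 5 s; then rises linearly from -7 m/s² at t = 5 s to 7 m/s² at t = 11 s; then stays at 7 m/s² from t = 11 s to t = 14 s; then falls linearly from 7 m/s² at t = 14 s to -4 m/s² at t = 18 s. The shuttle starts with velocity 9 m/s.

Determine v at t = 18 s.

3.5 m/s

Δv equals the area under the a-t graph; then v = v₀ + Δv.
0–1 s: ½(-2 + -7)(1) = -4.5 m/s
1–5 s: -7 × 4 = -28 m/s
5–11 s: ½(-7 + 7)(6) = 0 m/s
11–14 s: 7 × 3 = 21 m/s
14–18 s: ½(7 + -4)(4) = 6 m/s
Δv = -5.5 m/s, so v(18) = 9 + (-5.5) = 3.5 m/s.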